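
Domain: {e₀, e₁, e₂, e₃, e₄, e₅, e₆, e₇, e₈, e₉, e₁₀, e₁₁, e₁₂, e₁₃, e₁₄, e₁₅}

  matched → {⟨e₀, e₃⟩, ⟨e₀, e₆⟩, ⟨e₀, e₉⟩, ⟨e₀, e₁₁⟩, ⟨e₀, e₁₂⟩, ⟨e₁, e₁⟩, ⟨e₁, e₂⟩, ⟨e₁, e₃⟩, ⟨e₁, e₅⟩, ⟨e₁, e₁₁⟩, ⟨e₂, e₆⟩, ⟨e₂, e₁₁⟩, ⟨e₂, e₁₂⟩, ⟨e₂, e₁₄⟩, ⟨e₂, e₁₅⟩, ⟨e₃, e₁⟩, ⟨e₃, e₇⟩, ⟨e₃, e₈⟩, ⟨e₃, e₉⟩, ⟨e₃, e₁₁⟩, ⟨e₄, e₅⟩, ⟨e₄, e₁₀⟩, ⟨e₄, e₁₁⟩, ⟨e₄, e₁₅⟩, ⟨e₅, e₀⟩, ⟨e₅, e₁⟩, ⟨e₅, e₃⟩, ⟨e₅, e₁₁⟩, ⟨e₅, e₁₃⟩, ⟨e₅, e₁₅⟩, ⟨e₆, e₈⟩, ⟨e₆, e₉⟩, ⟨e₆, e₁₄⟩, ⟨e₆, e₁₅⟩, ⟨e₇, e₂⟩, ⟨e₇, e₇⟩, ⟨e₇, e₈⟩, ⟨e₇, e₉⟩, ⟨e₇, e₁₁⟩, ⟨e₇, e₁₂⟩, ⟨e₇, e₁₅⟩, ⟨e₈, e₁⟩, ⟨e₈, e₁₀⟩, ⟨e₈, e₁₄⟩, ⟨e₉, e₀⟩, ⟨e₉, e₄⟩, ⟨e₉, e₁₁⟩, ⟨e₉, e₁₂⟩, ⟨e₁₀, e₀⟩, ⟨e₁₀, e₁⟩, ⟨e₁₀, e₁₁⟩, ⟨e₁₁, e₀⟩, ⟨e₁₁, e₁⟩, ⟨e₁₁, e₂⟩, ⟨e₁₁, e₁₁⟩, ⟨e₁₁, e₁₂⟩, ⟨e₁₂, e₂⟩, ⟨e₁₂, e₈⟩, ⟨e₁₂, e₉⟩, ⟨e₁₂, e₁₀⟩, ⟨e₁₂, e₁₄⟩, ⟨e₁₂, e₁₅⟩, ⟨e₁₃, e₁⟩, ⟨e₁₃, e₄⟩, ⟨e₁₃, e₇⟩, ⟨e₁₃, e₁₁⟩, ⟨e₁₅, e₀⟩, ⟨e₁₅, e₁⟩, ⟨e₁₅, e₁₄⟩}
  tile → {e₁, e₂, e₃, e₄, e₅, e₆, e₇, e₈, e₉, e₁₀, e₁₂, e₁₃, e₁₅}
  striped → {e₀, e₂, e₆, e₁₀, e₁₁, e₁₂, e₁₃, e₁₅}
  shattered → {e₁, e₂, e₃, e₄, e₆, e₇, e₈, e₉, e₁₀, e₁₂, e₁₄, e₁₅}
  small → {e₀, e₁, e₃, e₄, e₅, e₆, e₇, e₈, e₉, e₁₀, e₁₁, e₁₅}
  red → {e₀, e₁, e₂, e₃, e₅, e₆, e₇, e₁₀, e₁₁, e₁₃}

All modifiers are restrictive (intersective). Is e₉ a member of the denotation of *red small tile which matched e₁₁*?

⟦which matched e₁₁⟧ = {x : ⟨x, e₁₁⟩ ∈ ⟦matched⟧} = {e₀, e₁, e₂, e₃, e₄, e₅, e₇, e₉, e₁₀, e₁₁, e₁₃}
⟦tile⟧ = {e₁, e₂, e₃, e₄, e₅, e₆, e₇, e₈, e₉, e₁₀, e₁₂, e₁₃, e₁₅}
… ∩ ⟦which matched e₁₁⟧ = {e₁, e₂, e₃, e₄, e₅, e₆, e₇, e₈, e₉, e₁₀, e₁₂, e₁₃, e₁₅} ∩ {e₀, e₁, e₂, e₃, e₄, e₅, e₇, e₉, e₁₀, e₁₁, e₁₃} = {e₁, e₂, e₃, e₄, e₅, e₇, e₉, e₁₀, e₁₃}
… ∩ ⟦red⟧ = {e₁, e₂, e₃, e₄, e₅, e₇, e₉, e₁₀, e₁₃} ∩ {e₀, e₁, e₂, e₃, e₅, e₆, e₇, e₁₀, e₁₁, e₁₃} = {e₁, e₂, e₃, e₅, e₇, e₁₀, e₁₃}
… ∩ ⟦small⟧ = {e₁, e₂, e₃, e₅, e₇, e₁₀, e₁₃} ∩ {e₀, e₁, e₃, e₄, e₅, e₆, e₇, e₈, e₉, e₁₀, e₁₁, e₁₅} = {e₁, e₃, e₅, e₇, e₁₀}
⟦red small tile which matched e₁₁⟧ = {e₁, e₃, e₅, e₇, e₁₀}; e₉ ∉ this set.

no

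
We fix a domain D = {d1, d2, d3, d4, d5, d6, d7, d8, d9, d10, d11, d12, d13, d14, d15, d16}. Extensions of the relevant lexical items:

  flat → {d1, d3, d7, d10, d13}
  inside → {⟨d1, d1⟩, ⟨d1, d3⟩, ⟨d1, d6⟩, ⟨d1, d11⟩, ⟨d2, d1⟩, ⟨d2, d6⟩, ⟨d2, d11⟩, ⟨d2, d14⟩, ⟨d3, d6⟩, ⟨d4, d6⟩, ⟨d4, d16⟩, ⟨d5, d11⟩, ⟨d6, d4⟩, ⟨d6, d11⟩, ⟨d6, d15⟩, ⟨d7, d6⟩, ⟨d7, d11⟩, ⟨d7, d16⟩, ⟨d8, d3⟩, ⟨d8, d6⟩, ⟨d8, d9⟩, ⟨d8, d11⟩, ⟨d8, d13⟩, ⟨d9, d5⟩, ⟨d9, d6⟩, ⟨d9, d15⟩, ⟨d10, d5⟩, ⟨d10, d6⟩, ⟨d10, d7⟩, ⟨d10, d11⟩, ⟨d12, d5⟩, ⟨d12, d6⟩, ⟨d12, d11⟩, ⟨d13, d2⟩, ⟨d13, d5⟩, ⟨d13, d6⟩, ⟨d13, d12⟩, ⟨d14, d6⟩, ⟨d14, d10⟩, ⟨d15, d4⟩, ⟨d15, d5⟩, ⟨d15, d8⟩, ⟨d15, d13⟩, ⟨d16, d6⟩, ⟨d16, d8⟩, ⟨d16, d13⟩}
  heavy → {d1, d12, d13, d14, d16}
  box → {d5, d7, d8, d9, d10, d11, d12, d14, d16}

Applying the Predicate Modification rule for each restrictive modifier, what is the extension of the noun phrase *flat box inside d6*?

{d7, d10}

⟦inside d6⟧ = {x : ⟨x, d6⟩ ∈ ⟦inside⟧} = {d1, d2, d3, d4, d7, d8, d9, d10, d12, d13, d14, d16}
⟦box⟧ = {d5, d7, d8, d9, d10, d11, d12, d14, d16}
… ∩ ⟦inside d6⟧ = {d5, d7, d8, d9, d10, d11, d12, d14, d16} ∩ {d1, d2, d3, d4, d7, d8, d9, d10, d12, d13, d14, d16} = {d7, d8, d9, d10, d12, d14, d16}
… ∩ ⟦flat⟧ = {d7, d8, d9, d10, d12, d14, d16} ∩ {d1, d3, d7, d10, d13} = {d7, d10}
So ⟦flat box inside d6⟧ = {d7, d10}.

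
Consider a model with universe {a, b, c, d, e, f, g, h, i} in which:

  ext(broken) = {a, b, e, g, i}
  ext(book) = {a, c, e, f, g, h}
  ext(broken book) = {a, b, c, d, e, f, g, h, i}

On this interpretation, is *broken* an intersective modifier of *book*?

⟦broken⟧ ∩ ⟦book⟧ = {a, b, e, g, i} ∩ {a, c, e, f, g, h} = {a, e, g}
Observed ⟦broken book⟧ = {a, b, c, d, e, f, g, h, i}.
These differ, so the modifier is not intersective in this model.

no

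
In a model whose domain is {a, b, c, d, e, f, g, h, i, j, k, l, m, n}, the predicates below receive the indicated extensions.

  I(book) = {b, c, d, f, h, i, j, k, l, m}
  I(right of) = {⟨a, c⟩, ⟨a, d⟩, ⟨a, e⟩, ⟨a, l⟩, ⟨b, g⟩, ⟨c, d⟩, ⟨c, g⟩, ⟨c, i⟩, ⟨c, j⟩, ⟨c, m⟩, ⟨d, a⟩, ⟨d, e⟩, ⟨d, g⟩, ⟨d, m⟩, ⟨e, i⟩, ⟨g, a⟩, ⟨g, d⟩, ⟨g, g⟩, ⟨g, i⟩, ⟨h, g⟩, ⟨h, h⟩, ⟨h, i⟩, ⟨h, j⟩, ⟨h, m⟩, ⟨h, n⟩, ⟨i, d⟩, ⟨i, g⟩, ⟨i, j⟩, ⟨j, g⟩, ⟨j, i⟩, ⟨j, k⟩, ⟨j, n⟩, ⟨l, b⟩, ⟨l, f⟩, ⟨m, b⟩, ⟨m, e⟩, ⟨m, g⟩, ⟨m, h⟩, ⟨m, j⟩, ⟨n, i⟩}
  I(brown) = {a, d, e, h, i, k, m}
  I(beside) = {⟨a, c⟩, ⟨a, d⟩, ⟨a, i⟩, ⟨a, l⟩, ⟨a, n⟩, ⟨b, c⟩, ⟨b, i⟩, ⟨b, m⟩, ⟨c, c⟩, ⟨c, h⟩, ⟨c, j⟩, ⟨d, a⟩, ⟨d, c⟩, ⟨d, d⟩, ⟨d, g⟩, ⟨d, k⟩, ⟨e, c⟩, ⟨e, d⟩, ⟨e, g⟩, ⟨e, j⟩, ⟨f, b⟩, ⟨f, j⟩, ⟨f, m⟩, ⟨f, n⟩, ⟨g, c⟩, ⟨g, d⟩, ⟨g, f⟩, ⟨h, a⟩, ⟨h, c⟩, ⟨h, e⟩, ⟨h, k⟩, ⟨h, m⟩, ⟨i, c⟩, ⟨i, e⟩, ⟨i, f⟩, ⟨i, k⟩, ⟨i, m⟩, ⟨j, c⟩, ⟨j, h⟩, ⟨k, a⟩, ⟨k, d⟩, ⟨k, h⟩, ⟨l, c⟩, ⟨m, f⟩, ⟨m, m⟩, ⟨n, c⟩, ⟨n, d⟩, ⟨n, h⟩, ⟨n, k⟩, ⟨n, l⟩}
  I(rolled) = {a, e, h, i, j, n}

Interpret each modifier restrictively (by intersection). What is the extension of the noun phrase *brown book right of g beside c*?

⟦right of g⟧ = {x : ⟨x, g⟩ ∈ ⟦right of⟧} = {b, c, d, g, h, i, j, m}
⟦beside c⟧ = {x : ⟨x, c⟩ ∈ ⟦beside⟧} = {a, b, c, d, e, g, h, i, j, l, n}
⟦book⟧ = {b, c, d, f, h, i, j, k, l, m}
… ∩ ⟦right of g⟧ = {b, c, d, f, h, i, j, k, l, m} ∩ {b, c, d, g, h, i, j, m} = {b, c, d, h, i, j, m}
… ∩ ⟦beside c⟧ = {b, c, d, h, i, j, m} ∩ {a, b, c, d, e, g, h, i, j, l, n} = {b, c, d, h, i, j}
… ∩ ⟦brown⟧ = {b, c, d, h, i, j} ∩ {a, d, e, h, i, k, m} = {d, h, i}
So ⟦brown book right of g beside c⟧ = {d, h, i}.

{d, h, i}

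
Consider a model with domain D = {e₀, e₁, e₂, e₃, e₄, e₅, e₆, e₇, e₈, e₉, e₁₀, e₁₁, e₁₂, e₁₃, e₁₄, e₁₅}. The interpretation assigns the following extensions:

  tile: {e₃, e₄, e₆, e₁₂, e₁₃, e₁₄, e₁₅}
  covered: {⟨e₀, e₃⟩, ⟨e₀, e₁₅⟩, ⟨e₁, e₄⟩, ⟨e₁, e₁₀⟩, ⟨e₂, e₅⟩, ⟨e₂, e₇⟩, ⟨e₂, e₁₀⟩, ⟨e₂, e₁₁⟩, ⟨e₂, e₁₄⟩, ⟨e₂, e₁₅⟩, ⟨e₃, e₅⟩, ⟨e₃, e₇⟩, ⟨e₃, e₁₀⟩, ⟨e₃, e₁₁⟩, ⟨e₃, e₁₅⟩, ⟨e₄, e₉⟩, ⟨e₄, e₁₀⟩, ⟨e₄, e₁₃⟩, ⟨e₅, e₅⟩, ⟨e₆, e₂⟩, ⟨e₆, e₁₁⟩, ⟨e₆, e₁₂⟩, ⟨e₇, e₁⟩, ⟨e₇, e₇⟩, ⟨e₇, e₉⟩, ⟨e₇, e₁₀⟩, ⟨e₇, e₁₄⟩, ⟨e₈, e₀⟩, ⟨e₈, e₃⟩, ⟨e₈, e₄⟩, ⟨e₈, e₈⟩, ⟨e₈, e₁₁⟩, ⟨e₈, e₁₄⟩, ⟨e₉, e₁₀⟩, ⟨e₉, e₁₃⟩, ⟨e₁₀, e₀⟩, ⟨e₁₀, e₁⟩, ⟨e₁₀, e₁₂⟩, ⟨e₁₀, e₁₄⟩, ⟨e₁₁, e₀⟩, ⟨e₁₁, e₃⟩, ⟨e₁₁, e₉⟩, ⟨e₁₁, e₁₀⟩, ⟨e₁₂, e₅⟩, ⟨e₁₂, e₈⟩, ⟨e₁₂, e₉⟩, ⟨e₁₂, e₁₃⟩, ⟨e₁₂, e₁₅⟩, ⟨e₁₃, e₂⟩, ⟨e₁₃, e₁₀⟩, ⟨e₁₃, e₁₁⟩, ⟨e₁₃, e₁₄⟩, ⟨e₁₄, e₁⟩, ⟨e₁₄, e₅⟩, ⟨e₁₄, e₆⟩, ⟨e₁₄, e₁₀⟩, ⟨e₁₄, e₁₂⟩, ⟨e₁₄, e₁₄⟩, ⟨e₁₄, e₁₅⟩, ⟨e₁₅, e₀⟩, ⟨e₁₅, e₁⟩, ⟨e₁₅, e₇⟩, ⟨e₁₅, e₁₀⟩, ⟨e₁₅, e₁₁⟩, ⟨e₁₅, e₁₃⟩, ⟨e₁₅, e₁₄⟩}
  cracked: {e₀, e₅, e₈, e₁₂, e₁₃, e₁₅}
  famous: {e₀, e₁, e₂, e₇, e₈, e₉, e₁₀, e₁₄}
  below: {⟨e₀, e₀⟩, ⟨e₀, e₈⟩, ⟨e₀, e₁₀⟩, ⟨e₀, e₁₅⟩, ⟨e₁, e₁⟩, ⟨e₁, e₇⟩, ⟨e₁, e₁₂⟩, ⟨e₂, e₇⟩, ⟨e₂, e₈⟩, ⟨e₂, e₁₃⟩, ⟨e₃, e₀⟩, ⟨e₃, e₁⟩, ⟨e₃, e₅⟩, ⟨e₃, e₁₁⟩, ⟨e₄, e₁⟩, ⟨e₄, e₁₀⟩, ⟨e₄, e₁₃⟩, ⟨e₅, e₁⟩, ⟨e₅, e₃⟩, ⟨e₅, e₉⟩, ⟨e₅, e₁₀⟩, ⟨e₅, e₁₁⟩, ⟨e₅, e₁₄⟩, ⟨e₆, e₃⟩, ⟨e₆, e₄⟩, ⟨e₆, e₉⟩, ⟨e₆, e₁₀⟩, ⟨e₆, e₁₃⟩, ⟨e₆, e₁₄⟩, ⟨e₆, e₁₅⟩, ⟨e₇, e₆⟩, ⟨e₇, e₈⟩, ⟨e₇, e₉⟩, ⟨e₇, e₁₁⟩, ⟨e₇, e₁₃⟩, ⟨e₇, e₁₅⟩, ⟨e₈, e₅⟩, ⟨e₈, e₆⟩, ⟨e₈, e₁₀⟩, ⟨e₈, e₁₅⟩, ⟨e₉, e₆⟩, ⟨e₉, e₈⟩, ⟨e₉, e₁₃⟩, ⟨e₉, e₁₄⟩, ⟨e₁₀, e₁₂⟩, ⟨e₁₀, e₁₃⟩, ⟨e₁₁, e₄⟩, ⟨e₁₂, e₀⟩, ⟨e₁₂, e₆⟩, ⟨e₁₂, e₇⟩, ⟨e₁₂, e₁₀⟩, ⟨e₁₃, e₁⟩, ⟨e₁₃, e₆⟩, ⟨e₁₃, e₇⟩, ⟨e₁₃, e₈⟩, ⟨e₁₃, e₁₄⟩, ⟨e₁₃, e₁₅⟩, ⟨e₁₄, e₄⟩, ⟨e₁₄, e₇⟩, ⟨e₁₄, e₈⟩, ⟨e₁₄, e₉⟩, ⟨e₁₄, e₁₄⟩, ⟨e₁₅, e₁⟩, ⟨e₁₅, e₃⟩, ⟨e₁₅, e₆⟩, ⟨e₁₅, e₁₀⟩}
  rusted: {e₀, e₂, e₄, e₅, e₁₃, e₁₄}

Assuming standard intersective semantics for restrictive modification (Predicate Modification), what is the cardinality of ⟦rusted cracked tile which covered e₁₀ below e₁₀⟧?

0

⟦which covered e₁₀⟧ = {x : ⟨x, e₁₀⟩ ∈ ⟦covered⟧} = {e₁, e₂, e₃, e₄, e₇, e₉, e₁₁, e₁₃, e₁₄, e₁₅}
⟦below e₁₀⟧ = {x : ⟨x, e₁₀⟩ ∈ ⟦below⟧} = {e₀, e₄, e₅, e₆, e₈, e₁₂, e₁₅}
⟦tile⟧ = {e₃, e₄, e₆, e₁₂, e₁₃, e₁₄, e₁₅}
… ∩ ⟦which covered e₁₀⟧ = {e₃, e₄, e₆, e₁₂, e₁₃, e₁₄, e₁₅} ∩ {e₁, e₂, e₃, e₄, e₇, e₉, e₁₁, e₁₃, e₁₄, e₁₅} = {e₃, e₄, e₁₃, e₁₄, e₁₅}
… ∩ ⟦below e₁₀⟧ = {e₃, e₄, e₁₃, e₁₄, e₁₅} ∩ {e₀, e₄, e₅, e₆, e₈, e₁₂, e₁₅} = {e₄, e₁₅}
… ∩ ⟦rusted⟧ = {e₄, e₁₅} ∩ {e₀, e₂, e₄, e₅, e₁₃, e₁₄} = {e₄}
… ∩ ⟦cracked⟧ = {e₄} ∩ {e₀, e₅, e₈, e₁₂, e₁₃, e₁₅} = ∅
⟦rusted cracked tile which covered e₁₀ below e₁₀⟧ = ∅, so the cardinality is 0.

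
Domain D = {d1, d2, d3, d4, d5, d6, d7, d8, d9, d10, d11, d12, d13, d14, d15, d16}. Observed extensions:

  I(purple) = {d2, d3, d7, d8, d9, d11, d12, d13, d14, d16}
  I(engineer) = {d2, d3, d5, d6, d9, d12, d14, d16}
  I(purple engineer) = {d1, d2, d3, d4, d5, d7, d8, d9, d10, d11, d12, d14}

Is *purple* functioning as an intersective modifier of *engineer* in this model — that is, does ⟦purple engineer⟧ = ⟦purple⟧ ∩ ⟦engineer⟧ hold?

no

⟦purple⟧ ∩ ⟦engineer⟧ = {d2, d3, d7, d8, d9, d11, d12, d13, d14, d16} ∩ {d2, d3, d5, d6, d9, d12, d14, d16} = {d2, d3, d9, d12, d14, d16}
Observed ⟦purple engineer⟧ = {d1, d2, d3, d4, d5, d7, d8, d9, d10, d11, d12, d14}.
These differ, so the modifier is not intersective in this model.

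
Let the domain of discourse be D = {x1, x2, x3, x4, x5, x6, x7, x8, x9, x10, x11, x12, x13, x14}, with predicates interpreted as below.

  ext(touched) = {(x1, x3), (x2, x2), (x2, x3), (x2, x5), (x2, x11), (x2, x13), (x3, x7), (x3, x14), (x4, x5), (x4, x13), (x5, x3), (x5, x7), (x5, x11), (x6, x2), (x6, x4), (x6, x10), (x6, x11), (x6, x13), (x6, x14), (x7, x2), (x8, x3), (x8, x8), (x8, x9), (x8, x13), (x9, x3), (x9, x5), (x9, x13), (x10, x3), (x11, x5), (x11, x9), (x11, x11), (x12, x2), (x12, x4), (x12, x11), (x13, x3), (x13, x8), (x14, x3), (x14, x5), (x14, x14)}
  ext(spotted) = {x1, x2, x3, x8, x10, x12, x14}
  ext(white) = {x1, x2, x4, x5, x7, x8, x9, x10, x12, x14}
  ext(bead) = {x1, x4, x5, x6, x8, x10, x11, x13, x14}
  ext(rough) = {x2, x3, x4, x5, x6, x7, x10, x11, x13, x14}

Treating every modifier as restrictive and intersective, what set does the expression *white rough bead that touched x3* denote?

⟦that touched x3⟧ = {x : ⟨x, x3⟩ ∈ ⟦touched⟧} = {x1, x2, x5, x8, x9, x10, x13, x14}
⟦bead⟧ = {x1, x4, x5, x6, x8, x10, x11, x13, x14}
… ∩ ⟦that touched x3⟧ = {x1, x4, x5, x6, x8, x10, x11, x13, x14} ∩ {x1, x2, x5, x8, x9, x10, x13, x14} = {x1, x5, x8, x10, x13, x14}
… ∩ ⟦white⟧ = {x1, x5, x8, x10, x13, x14} ∩ {x1, x2, x4, x5, x7, x8, x9, x10, x12, x14} = {x1, x5, x8, x10, x14}
… ∩ ⟦rough⟧ = {x1, x5, x8, x10, x14} ∩ {x2, x3, x4, x5, x6, x7, x10, x11, x13, x14} = {x5, x10, x14}
So ⟦white rough bead that touched x3⟧ = {x5, x10, x14}.

{x5, x10, x14}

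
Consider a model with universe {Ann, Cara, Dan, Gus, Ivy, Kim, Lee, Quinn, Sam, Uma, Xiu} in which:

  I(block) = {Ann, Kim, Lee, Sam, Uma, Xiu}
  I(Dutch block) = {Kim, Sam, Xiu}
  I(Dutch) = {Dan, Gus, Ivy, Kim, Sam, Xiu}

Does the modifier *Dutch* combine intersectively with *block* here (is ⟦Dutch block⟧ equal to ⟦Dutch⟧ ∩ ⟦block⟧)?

yes

⟦Dutch⟧ ∩ ⟦block⟧ = {Dan, Gus, Ivy, Kim, Sam, Xiu} ∩ {Ann, Kim, Lee, Sam, Uma, Xiu} = {Kim, Sam, Xiu}
Observed ⟦Dutch block⟧ = {Kim, Sam, Xiu}.
These coincide, so the modifier is intersective here.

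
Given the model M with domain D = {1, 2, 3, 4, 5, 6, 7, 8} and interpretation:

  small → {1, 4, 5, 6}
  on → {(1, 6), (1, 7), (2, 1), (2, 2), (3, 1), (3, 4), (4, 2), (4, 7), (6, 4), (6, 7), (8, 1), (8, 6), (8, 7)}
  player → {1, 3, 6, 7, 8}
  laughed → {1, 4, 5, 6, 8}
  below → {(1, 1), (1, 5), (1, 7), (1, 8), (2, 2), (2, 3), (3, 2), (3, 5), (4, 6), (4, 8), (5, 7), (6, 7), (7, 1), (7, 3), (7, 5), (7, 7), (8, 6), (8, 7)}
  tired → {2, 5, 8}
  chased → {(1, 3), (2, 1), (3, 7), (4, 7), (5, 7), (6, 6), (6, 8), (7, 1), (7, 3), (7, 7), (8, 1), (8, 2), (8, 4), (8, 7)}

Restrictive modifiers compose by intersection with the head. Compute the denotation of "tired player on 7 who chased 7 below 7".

{8}

⟦on 7⟧ = {x : ⟨x, 7⟩ ∈ ⟦on⟧} = {1, 4, 6, 8}
⟦who chased 7⟧ = {x : ⟨x, 7⟩ ∈ ⟦chased⟧} = {3, 4, 5, 7, 8}
⟦below 7⟧ = {x : ⟨x, 7⟩ ∈ ⟦below⟧} = {1, 5, 6, 7, 8}
⟦player⟧ = {1, 3, 6, 7, 8}
… ∩ ⟦on 7⟧ = {1, 3, 6, 7, 8} ∩ {1, 4, 6, 8} = {1, 6, 8}
… ∩ ⟦who chased 7⟧ = {1, 6, 8} ∩ {3, 4, 5, 7, 8} = {8}
… ∩ ⟦below 7⟧ = {8} ∩ {1, 5, 6, 7, 8} = {8}
… ∩ ⟦tired⟧ = {8} ∩ {2, 5, 8} = {8}
So ⟦tired player on 7 who chased 7 below 7⟧ = {8}.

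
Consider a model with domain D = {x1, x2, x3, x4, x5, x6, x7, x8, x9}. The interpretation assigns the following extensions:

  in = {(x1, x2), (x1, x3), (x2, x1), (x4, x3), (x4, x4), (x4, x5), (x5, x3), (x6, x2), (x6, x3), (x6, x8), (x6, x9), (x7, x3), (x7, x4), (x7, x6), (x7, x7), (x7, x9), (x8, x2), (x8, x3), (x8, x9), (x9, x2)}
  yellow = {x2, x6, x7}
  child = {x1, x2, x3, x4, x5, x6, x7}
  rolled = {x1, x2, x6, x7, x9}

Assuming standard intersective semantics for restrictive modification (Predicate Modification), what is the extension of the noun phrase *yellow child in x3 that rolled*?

⟦in x3⟧ = {x : ⟨x, x3⟩ ∈ ⟦in⟧} = {x1, x4, x5, x6, x7, x8}
⟦that rolled⟧ = ⟦rolled⟧ = {x1, x2, x6, x7, x9}
⟦child⟧ = {x1, x2, x3, x4, x5, x6, x7}
… ∩ ⟦in x3⟧ = {x1, x2, x3, x4, x5, x6, x7} ∩ {x1, x4, x5, x6, x7, x8} = {x1, x4, x5, x6, x7}
… ∩ ⟦that rolled⟧ = {x1, x4, x5, x6, x7} ∩ {x1, x2, x6, x7, x9} = {x1, x6, x7}
… ∩ ⟦yellow⟧ = {x1, x6, x7} ∩ {x2, x6, x7} = {x6, x7}
So ⟦yellow child in x3 that rolled⟧ = {x6, x7}.

{x6, x7}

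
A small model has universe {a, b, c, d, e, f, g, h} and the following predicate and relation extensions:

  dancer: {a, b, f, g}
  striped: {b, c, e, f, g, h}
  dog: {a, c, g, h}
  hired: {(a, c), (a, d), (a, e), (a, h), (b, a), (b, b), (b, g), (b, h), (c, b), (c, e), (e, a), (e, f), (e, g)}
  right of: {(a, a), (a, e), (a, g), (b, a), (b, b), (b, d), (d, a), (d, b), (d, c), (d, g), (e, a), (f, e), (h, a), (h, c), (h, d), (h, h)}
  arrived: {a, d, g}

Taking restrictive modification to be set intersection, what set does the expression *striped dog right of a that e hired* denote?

⟦right of a⟧ = {x : ⟨x, a⟩ ∈ ⟦right of⟧} = {a, b, d, e, h}
⟦that e hired⟧ = {x : ⟨e, x⟩ ∈ ⟦hired⟧} = {a, f, g}
⟦dog⟧ = {a, c, g, h}
… ∩ ⟦right of a⟧ = {a, c, g, h} ∩ {a, b, d, e, h} = {a, h}
… ∩ ⟦that e hired⟧ = {a, h} ∩ {a, f, g} = {a}
… ∩ ⟦striped⟧ = {a} ∩ {b, c, e, f, g, h} = ∅
So ⟦striped dog right of a that e hired⟧ = { }.

{ }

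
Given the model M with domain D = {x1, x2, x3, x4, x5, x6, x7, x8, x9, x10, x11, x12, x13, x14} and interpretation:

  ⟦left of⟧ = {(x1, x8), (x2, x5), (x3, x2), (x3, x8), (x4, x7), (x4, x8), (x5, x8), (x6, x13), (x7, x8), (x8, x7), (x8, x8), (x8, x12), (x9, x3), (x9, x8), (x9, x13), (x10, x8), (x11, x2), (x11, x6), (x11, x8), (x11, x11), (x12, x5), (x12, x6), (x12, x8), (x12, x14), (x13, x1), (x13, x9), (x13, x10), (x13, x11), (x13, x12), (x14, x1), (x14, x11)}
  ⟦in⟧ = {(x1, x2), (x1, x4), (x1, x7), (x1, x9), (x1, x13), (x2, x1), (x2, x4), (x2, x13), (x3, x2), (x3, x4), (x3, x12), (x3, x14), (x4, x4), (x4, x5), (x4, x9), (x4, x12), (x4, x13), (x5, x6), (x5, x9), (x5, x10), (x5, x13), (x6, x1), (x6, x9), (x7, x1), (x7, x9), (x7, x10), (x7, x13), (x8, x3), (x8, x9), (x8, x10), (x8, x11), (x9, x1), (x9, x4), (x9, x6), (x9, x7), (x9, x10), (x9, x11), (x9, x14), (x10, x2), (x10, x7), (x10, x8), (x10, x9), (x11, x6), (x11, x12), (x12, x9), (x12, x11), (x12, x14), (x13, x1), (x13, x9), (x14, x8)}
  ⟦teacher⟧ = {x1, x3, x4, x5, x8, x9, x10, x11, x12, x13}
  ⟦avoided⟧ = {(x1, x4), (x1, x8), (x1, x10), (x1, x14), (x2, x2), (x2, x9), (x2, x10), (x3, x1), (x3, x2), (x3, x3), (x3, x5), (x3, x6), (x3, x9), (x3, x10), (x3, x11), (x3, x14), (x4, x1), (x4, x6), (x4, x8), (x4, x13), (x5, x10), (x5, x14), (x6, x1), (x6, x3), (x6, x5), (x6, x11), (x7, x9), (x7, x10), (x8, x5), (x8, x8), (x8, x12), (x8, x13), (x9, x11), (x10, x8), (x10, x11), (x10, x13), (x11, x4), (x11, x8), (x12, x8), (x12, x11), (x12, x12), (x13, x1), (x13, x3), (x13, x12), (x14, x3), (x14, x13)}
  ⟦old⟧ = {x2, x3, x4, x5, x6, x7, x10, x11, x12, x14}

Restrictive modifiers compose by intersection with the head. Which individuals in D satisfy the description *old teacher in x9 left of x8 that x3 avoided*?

{x5, x10}

⟦in x9⟧ = {x : ⟨x, x9⟩ ∈ ⟦in⟧} = {x1, x4, x5, x6, x7, x8, x10, x12, x13}
⟦left of x8⟧ = {x : ⟨x, x8⟩ ∈ ⟦left of⟧} = {x1, x3, x4, x5, x7, x8, x9, x10, x11, x12}
⟦that x3 avoided⟧ = {x : ⟨x3, x⟩ ∈ ⟦avoided⟧} = {x1, x2, x3, x5, x6, x9, x10, x11, x14}
⟦teacher⟧ = {x1, x3, x4, x5, x8, x9, x10, x11, x12, x13}
… ∩ ⟦in x9⟧ = {x1, x3, x4, x5, x8, x9, x10, x11, x12, x13} ∩ {x1, x4, x5, x6, x7, x8, x10, x12, x13} = {x1, x4, x5, x8, x10, x12, x13}
… ∩ ⟦left of x8⟧ = {x1, x4, x5, x8, x10, x12, x13} ∩ {x1, x3, x4, x5, x7, x8, x9, x10, x11, x12} = {x1, x4, x5, x8, x10, x12}
… ∩ ⟦that x3 avoided⟧ = {x1, x4, x5, x8, x10, x12} ∩ {x1, x2, x3, x5, x6, x9, x10, x11, x14} = {x1, x5, x10}
… ∩ ⟦old⟧ = {x1, x5, x10} ∩ {x2, x3, x4, x5, x6, x7, x10, x11, x12, x14} = {x5, x10}
So ⟦old teacher in x9 left of x8 that x3 avoided⟧ = {x5, x10}.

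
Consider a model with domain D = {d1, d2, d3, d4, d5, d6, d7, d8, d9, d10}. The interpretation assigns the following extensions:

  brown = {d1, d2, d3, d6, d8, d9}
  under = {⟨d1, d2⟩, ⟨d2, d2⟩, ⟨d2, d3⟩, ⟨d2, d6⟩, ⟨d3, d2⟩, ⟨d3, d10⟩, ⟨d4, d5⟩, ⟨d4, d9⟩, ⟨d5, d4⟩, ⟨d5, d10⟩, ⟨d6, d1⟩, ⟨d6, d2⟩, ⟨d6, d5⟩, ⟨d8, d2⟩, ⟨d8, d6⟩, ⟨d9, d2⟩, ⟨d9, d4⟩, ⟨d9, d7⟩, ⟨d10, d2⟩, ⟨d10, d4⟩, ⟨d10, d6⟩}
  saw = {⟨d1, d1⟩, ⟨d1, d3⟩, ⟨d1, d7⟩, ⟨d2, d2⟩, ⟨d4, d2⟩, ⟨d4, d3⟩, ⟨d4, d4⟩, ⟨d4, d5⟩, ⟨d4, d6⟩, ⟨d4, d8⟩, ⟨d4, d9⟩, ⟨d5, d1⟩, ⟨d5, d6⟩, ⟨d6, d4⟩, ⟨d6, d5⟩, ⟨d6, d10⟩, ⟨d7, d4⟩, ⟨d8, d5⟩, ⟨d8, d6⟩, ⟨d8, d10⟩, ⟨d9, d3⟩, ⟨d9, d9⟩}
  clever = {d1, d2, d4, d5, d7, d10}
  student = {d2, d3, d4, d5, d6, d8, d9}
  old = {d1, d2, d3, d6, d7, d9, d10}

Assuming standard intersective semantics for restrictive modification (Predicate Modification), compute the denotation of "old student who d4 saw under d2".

{d2, d3, d6, d9}

⟦who d4 saw⟧ = {x : ⟨d4, x⟩ ∈ ⟦saw⟧} = {d2, d3, d4, d5, d6, d8, d9}
⟦under d2⟧ = {x : ⟨x, d2⟩ ∈ ⟦under⟧} = {d1, d2, d3, d6, d8, d9, d10}
⟦student⟧ = {d2, d3, d4, d5, d6, d8, d9}
… ∩ ⟦who d4 saw⟧ = {d2, d3, d4, d5, d6, d8, d9} ∩ {d2, d3, d4, d5, d6, d8, d9} = {d2, d3, d4, d5, d6, d8, d9}
… ∩ ⟦under d2⟧ = {d2, d3, d4, d5, d6, d8, d9} ∩ {d1, d2, d3, d6, d8, d9, d10} = {d2, d3, d6, d8, d9}
… ∩ ⟦old⟧ = {d2, d3, d6, d8, d9} ∩ {d1, d2, d3, d6, d7, d9, d10} = {d2, d3, d6, d9}
So ⟦old student who d4 saw under d2⟧ = {d2, d3, d6, d9}.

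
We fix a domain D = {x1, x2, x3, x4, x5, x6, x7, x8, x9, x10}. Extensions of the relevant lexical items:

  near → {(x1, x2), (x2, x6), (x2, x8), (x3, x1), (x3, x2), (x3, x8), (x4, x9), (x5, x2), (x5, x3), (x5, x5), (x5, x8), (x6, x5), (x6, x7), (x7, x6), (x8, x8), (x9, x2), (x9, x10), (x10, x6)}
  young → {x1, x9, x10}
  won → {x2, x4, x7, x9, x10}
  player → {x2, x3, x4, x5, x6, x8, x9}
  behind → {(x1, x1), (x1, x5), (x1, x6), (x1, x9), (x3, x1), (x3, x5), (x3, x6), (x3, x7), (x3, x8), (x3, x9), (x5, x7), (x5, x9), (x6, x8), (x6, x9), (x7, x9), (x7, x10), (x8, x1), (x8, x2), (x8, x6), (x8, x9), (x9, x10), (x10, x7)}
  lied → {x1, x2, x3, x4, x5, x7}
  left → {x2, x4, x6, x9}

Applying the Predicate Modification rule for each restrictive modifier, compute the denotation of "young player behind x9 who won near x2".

⟦behind x9⟧ = {x : ⟨x, x9⟩ ∈ ⟦behind⟧} = {x1, x3, x5, x6, x7, x8}
⟦who won⟧ = ⟦won⟧ = {x2, x4, x7, x9, x10}
⟦near x2⟧ = {x : ⟨x, x2⟩ ∈ ⟦near⟧} = {x1, x3, x5, x9}
⟦player⟧ = {x2, x3, x4, x5, x6, x8, x9}
… ∩ ⟦behind x9⟧ = {x2, x3, x4, x5, x6, x8, x9} ∩ {x1, x3, x5, x6, x7, x8} = {x3, x5, x6, x8}
… ∩ ⟦who won⟧ = {x3, x5, x6, x8} ∩ {x2, x4, x7, x9, x10} = ∅
… ∩ ⟦near x2⟧ = ∅ ∩ {x1, x3, x5, x9} = ∅
… ∩ ⟦young⟧ = ∅ ∩ {x1, x9, x10} = ∅
So ⟦young player behind x9 who won near x2⟧ = {}.

{}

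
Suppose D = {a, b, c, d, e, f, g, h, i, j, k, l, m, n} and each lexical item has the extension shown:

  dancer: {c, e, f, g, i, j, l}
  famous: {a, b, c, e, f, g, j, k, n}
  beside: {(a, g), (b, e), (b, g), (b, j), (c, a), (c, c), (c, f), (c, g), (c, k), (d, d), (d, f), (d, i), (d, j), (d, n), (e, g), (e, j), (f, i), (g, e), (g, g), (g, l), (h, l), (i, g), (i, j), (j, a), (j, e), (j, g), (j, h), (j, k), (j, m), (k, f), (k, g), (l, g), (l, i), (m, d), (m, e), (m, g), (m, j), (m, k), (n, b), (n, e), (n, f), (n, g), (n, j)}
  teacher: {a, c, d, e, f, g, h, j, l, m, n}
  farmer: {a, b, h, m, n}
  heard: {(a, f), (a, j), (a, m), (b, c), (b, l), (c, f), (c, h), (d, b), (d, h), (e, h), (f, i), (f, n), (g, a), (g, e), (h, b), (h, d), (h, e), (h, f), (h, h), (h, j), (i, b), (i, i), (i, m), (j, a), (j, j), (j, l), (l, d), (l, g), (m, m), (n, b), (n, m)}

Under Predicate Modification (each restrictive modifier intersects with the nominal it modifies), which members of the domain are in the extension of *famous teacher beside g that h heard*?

⟦beside g⟧ = {x : ⟨x, g⟩ ∈ ⟦beside⟧} = {a, b, c, e, g, i, j, k, l, m, n}
⟦that h heard⟧ = {x : ⟨h, x⟩ ∈ ⟦heard⟧} = {b, d, e, f, h, j}
⟦teacher⟧ = {a, c, d, e, f, g, h, j, l, m, n}
… ∩ ⟦beside g⟧ = {a, c, d, e, f, g, h, j, l, m, n} ∩ {a, b, c, e, g, i, j, k, l, m, n} = {a, c, e, g, j, l, m, n}
… ∩ ⟦that h heard⟧ = {a, c, e, g, j, l, m, n} ∩ {b, d, e, f, h, j} = {e, j}
… ∩ ⟦famous⟧ = {e, j} ∩ {a, b, c, e, f, g, j, k, n} = {e, j}
So ⟦famous teacher beside g that h heard⟧ = {e, j}.

{e, j}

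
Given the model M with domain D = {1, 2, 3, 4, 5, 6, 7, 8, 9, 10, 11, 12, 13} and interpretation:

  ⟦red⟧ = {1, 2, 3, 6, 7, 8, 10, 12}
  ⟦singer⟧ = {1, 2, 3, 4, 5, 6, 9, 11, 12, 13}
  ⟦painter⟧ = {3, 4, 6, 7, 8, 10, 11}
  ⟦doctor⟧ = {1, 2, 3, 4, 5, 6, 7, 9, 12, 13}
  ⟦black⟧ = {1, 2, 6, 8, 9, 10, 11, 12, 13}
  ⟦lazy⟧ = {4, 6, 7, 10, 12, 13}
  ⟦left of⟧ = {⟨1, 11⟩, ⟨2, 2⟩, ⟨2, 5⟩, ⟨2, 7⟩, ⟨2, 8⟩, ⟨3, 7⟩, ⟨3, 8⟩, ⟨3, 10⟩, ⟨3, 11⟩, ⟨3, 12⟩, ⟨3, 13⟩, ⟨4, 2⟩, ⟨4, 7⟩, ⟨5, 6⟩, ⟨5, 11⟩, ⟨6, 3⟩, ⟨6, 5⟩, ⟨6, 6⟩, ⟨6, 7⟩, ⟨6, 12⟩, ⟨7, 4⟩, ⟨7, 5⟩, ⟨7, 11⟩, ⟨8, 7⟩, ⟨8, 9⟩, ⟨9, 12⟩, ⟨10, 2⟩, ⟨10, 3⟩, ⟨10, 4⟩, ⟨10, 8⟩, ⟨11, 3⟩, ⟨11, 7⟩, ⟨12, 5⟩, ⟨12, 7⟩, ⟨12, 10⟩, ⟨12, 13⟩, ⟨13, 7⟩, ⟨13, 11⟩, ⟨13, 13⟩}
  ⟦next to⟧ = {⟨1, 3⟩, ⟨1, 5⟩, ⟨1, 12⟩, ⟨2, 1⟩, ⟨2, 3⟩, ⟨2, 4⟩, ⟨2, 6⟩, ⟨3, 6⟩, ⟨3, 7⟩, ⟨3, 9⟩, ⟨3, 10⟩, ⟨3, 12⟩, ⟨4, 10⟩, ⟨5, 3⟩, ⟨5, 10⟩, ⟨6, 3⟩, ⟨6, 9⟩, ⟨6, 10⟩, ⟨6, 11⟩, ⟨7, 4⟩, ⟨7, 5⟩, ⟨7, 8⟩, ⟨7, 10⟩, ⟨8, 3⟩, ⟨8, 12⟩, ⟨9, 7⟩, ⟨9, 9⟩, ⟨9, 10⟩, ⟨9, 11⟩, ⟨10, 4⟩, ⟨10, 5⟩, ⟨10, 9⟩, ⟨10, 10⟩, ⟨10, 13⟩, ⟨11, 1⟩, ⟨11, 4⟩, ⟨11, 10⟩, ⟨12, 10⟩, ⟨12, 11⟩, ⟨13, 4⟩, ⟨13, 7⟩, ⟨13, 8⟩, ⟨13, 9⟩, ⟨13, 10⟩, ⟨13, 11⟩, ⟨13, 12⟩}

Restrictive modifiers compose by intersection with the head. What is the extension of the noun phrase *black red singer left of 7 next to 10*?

{6, 12}

⟦left of 7⟧ = {x : ⟨x, 7⟩ ∈ ⟦left of⟧} = {2, 3, 4, 6, 8, 11, 12, 13}
⟦next to 10⟧ = {x : ⟨x, 10⟩ ∈ ⟦next to⟧} = {3, 4, 5, 6, 7, 9, 10, 11, 12, 13}
⟦singer⟧ = {1, 2, 3, 4, 5, 6, 9, 11, 12, 13}
… ∩ ⟦left of 7⟧ = {1, 2, 3, 4, 5, 6, 9, 11, 12, 13} ∩ {2, 3, 4, 6, 8, 11, 12, 13} = {2, 3, 4, 6, 11, 12, 13}
… ∩ ⟦next to 10⟧ = {2, 3, 4, 6, 11, 12, 13} ∩ {3, 4, 5, 6, 7, 9, 10, 11, 12, 13} = {3, 4, 6, 11, 12, 13}
… ∩ ⟦black⟧ = {3, 4, 6, 11, 12, 13} ∩ {1, 2, 6, 8, 9, 10, 11, 12, 13} = {6, 11, 12, 13}
… ∩ ⟦red⟧ = {6, 11, 12, 13} ∩ {1, 2, 3, 6, 7, 8, 10, 12} = {6, 12}
So ⟦black red singer left of 7 next to 10⟧ = {6, 12}.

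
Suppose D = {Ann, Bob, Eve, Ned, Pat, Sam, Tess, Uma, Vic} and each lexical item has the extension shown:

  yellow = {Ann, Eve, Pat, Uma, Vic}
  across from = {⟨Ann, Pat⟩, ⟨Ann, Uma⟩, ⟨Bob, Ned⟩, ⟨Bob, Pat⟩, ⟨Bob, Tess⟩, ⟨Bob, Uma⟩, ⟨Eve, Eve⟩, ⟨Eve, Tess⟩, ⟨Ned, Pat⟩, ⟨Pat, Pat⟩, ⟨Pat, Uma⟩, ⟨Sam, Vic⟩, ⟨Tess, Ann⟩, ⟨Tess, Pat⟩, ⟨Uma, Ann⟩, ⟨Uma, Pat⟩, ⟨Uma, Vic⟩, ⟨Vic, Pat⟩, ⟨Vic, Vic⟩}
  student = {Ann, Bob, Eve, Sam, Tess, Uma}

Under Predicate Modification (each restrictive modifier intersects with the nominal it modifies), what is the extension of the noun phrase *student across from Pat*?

⟦across from Pat⟧ = {x : ⟨x, Pat⟩ ∈ ⟦across from⟧} = {Ann, Bob, Ned, Pat, Tess, Uma, Vic}
⟦student⟧ = {Ann, Bob, Eve, Sam, Tess, Uma}
… ∩ ⟦across from Pat⟧ = {Ann, Bob, Eve, Sam, Tess, Uma} ∩ {Ann, Bob, Ned, Pat, Tess, Uma, Vic} = {Ann, Bob, Tess, Uma}
So ⟦student across from Pat⟧ = {Ann, Bob, Tess, Uma}.

{Ann, Bob, Tess, Uma}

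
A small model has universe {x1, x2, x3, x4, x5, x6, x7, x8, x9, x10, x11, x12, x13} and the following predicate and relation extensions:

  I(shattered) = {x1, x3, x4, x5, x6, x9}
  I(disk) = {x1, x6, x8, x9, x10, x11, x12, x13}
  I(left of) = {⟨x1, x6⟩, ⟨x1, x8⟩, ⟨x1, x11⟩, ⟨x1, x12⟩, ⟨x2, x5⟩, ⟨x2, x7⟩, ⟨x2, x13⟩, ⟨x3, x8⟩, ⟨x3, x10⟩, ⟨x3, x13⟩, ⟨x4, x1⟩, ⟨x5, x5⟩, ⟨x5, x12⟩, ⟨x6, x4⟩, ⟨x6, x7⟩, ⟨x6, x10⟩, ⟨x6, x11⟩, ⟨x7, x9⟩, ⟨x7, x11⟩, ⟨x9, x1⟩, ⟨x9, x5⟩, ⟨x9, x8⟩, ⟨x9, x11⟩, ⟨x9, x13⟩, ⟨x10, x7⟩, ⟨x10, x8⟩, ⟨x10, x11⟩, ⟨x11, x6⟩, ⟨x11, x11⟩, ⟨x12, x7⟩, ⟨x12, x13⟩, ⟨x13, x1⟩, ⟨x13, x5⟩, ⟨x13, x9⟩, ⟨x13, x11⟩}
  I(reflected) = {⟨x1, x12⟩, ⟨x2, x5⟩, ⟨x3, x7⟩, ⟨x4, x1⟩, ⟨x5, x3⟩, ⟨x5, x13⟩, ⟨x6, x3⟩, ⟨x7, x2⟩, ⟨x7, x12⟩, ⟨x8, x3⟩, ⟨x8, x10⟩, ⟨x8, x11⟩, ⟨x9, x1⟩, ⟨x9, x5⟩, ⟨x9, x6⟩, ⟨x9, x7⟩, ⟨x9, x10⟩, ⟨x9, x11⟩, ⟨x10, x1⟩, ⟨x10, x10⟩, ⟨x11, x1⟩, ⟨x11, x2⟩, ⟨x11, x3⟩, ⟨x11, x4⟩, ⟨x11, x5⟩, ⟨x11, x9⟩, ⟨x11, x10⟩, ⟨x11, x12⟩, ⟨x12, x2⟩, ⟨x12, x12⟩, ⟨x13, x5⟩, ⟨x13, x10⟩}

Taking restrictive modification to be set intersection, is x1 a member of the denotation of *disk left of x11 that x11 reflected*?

yes

⟦left of x11⟧ = {x : ⟨x, x11⟩ ∈ ⟦left of⟧} = {x1, x6, x7, x9, x10, x11, x13}
⟦that x11 reflected⟧ = {x : ⟨x11, x⟩ ∈ ⟦reflected⟧} = {x1, x2, x3, x4, x5, x9, x10, x12}
⟦disk⟧ = {x1, x6, x8, x9, x10, x11, x12, x13}
… ∩ ⟦left of x11⟧ = {x1, x6, x8, x9, x10, x11, x12, x13} ∩ {x1, x6, x7, x9, x10, x11, x13} = {x1, x6, x9, x10, x11, x13}
… ∩ ⟦that x11 reflected⟧ = {x1, x6, x9, x10, x11, x13} ∩ {x1, x2, x3, x4, x5, x9, x10, x12} = {x1, x9, x10}
⟦disk left of x11 that x11 reflected⟧ = {x1, x9, x10}; x1 ∈ this set.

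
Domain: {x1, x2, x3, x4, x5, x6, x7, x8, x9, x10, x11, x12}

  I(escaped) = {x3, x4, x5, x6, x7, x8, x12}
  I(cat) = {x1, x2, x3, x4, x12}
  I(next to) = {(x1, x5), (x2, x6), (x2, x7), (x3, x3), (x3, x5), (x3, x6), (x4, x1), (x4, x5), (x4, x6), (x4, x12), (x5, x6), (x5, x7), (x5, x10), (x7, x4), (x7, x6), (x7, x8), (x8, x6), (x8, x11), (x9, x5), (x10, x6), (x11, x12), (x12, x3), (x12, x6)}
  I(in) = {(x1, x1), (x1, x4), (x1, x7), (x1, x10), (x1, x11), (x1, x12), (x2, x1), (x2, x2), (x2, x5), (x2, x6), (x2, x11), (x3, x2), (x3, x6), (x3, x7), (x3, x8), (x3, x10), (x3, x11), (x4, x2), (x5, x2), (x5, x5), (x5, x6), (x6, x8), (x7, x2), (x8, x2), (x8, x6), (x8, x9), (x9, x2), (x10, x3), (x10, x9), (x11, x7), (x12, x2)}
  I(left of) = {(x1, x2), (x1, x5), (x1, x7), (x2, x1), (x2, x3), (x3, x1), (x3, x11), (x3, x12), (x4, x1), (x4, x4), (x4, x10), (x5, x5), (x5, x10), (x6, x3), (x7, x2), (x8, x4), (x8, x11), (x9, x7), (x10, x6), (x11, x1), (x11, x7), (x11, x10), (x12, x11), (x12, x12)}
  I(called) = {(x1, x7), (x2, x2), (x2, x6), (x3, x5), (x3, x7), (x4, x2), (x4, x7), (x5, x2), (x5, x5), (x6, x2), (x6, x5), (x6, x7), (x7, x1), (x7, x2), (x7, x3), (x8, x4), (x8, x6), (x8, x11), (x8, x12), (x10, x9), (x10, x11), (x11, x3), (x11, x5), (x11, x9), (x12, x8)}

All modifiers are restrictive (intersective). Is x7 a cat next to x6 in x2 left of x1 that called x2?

no

⟦next to x6⟧ = {x : ⟨x, x6⟩ ∈ ⟦next to⟧} = {x2, x3, x4, x5, x7, x8, x10, x12}
⟦in x2⟧ = {x : ⟨x, x2⟩ ∈ ⟦in⟧} = {x2, x3, x4, x5, x7, x8, x9, x12}
⟦left of x1⟧ = {x : ⟨x, x1⟩ ∈ ⟦left of⟧} = {x2, x3, x4, x11}
⟦that called x2⟧ = {x : ⟨x, x2⟩ ∈ ⟦called⟧} = {x2, x4, x5, x6, x7}
⟦cat⟧ = {x1, x2, x3, x4, x12}
… ∩ ⟦next to x6⟧ = {x1, x2, x3, x4, x12} ∩ {x2, x3, x4, x5, x7, x8, x10, x12} = {x2, x3, x4, x12}
… ∩ ⟦in x2⟧ = {x2, x3, x4, x12} ∩ {x2, x3, x4, x5, x7, x8, x9, x12} = {x2, x3, x4, x12}
… ∩ ⟦left of x1⟧ = {x2, x3, x4, x12} ∩ {x2, x3, x4, x11} = {x2, x3, x4}
… ∩ ⟦that called x2⟧ = {x2, x3, x4} ∩ {x2, x4, x5, x6, x7} = {x2, x4}
⟦cat next to x6 in x2 left of x1 that called x2⟧ = {x2, x4}; x7 ∉ this set.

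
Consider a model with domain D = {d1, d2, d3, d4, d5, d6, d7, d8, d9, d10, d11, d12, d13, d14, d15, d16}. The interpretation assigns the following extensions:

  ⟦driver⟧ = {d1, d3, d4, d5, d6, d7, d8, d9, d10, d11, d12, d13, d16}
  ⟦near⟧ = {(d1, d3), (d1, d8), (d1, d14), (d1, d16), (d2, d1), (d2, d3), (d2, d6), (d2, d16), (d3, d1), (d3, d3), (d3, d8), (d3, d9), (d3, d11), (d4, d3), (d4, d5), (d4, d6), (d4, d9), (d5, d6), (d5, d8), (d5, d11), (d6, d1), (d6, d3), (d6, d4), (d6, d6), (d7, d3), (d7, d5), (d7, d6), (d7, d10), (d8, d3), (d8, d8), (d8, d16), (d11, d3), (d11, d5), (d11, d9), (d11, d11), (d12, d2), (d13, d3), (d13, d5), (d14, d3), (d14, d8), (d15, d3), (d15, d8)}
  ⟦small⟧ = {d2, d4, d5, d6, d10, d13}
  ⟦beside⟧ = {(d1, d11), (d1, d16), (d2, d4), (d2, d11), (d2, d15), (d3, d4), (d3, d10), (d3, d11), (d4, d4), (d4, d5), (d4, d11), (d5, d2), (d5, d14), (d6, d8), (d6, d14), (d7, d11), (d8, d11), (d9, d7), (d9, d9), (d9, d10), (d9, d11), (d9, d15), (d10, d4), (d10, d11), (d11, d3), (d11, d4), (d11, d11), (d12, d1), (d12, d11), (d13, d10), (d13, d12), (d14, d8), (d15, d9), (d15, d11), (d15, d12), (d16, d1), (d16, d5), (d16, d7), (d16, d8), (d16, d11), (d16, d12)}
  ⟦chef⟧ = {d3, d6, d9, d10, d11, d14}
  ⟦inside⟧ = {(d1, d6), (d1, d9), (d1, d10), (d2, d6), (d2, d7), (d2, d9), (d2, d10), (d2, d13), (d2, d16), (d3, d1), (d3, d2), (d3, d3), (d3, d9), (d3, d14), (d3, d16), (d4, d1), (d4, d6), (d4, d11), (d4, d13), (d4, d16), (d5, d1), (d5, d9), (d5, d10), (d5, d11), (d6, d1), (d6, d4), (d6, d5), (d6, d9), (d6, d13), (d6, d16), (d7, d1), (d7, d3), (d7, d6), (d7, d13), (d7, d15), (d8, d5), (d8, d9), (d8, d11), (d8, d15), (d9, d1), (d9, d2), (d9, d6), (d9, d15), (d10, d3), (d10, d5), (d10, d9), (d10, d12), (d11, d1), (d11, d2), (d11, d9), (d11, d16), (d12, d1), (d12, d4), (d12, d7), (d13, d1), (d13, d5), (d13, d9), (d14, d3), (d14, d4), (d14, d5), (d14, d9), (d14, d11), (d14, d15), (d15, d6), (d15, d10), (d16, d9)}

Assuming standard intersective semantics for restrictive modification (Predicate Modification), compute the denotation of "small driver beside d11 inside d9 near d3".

⟦beside d11⟧ = {x : ⟨x, d11⟩ ∈ ⟦beside⟧} = {d1, d2, d3, d4, d7, d8, d9, d10, d11, d12, d15, d16}
⟦inside d9⟧ = {x : ⟨x, d9⟩ ∈ ⟦inside⟧} = {d1, d2, d3, d5, d6, d8, d10, d11, d13, d14, d16}
⟦near d3⟧ = {x : ⟨x, d3⟩ ∈ ⟦near⟧} = {d1, d2, d3, d4, d6, d7, d8, d11, d13, d14, d15}
⟦driver⟧ = {d1, d3, d4, d5, d6, d7, d8, d9, d10, d11, d12, d13, d16}
… ∩ ⟦beside d11⟧ = {d1, d3, d4, d5, d6, d7, d8, d9, d10, d11, d12, d13, d16} ∩ {d1, d2, d3, d4, d7, d8, d9, d10, d11, d12, d15, d16} = {d1, d3, d4, d7, d8, d9, d10, d11, d12, d16}
… ∩ ⟦inside d9⟧ = {d1, d3, d4, d7, d8, d9, d10, d11, d12, d16} ∩ {d1, d2, d3, d5, d6, d8, d10, d11, d13, d14, d16} = {d1, d3, d8, d10, d11, d16}
… ∩ ⟦near d3⟧ = {d1, d3, d8, d10, d11, d16} ∩ {d1, d2, d3, d4, d6, d7, d8, d11, d13, d14, d15} = {d1, d3, d8, d11}
… ∩ ⟦small⟧ = {d1, d3, d8, d11} ∩ {d2, d4, d5, d6, d10, d13} = ∅
So ⟦small driver beside d11 inside d9 near d3⟧ = { }.

{ }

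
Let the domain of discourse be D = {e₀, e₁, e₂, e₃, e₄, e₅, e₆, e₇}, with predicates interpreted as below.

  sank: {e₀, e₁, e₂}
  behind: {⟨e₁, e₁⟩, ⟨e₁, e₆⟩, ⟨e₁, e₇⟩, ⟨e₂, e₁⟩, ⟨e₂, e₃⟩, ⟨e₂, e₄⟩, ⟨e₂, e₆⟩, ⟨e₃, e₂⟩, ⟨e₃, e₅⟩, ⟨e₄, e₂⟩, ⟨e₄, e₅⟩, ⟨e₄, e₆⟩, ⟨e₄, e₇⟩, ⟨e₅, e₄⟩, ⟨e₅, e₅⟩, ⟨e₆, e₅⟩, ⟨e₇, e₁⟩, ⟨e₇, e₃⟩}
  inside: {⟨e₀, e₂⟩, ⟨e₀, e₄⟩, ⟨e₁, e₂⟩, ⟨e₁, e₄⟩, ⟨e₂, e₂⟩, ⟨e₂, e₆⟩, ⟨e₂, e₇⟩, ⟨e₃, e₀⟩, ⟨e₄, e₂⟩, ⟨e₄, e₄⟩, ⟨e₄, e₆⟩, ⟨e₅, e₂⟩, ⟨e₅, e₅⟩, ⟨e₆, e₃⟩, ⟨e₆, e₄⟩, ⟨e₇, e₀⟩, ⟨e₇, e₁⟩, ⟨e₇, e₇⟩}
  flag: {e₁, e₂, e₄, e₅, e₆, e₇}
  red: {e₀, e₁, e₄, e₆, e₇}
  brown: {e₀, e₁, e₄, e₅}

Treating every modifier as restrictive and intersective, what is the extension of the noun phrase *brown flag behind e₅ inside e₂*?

⟦behind e₅⟧ = {x : ⟨x, e₅⟩ ∈ ⟦behind⟧} = {e₃, e₄, e₅, e₆}
⟦inside e₂⟧ = {x : ⟨x, e₂⟩ ∈ ⟦inside⟧} = {e₀, e₁, e₂, e₄, e₅}
⟦flag⟧ = {e₁, e₂, e₄, e₅, e₆, e₇}
… ∩ ⟦behind e₅⟧ = {e₁, e₂, e₄, e₅, e₆, e₇} ∩ {e₃, e₄, e₅, e₆} = {e₄, e₅, e₆}
… ∩ ⟦inside e₂⟧ = {e₄, e₅, e₆} ∩ {e₀, e₁, e₂, e₄, e₅} = {e₄, e₅}
… ∩ ⟦brown⟧ = {e₄, e₅} ∩ {e₀, e₁, e₄, e₅} = {e₄, e₅}
So ⟦brown flag behind e₅ inside e₂⟧ = {e₄, e₅}.

{e₄, e₅}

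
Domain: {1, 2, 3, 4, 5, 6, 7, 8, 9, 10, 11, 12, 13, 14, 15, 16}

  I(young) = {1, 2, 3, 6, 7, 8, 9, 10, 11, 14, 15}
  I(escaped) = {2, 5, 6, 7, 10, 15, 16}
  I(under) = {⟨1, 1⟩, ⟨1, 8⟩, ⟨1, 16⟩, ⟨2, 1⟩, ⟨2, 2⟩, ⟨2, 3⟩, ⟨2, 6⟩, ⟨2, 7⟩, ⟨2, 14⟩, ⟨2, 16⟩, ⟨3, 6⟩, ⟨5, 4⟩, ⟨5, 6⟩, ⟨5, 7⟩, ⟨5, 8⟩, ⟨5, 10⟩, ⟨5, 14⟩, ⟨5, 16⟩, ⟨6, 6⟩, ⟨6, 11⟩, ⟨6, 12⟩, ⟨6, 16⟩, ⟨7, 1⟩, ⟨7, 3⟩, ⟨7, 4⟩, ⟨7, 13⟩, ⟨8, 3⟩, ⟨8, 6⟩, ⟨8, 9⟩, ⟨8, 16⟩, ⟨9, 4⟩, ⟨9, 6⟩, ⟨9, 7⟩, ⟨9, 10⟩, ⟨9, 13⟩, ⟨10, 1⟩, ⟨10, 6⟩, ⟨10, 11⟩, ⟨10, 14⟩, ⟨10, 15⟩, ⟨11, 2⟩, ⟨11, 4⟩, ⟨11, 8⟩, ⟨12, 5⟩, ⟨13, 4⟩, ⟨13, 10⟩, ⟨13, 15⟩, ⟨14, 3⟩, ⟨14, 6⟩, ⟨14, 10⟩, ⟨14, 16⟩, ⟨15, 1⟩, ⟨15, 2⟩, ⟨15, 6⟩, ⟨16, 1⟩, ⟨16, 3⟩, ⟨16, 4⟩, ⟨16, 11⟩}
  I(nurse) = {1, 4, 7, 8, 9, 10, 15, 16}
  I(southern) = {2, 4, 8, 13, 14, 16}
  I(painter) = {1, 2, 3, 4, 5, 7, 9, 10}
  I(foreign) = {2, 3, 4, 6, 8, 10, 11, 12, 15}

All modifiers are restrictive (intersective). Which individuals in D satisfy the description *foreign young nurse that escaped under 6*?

⟦that escaped⟧ = ⟦escaped⟧ = {2, 5, 6, 7, 10, 15, 16}
⟦under 6⟧ = {x : ⟨x, 6⟩ ∈ ⟦under⟧} = {2, 3, 5, 6, 8, 9, 10, 14, 15}
⟦nurse⟧ = {1, 4, 7, 8, 9, 10, 15, 16}
… ∩ ⟦that escaped⟧ = {1, 4, 7, 8, 9, 10, 15, 16} ∩ {2, 5, 6, 7, 10, 15, 16} = {7, 10, 15, 16}
… ∩ ⟦under 6⟧ = {7, 10, 15, 16} ∩ {2, 3, 5, 6, 8, 9, 10, 14, 15} = {10, 15}
… ∩ ⟦foreign⟧ = {10, 15} ∩ {2, 3, 4, 6, 8, 10, 11, 12, 15} = {10, 15}
… ∩ ⟦young⟧ = {10, 15} ∩ {1, 2, 3, 6, 7, 8, 9, 10, 11, 14, 15} = {10, 15}
So ⟦foreign young nurse that escaped under 6⟧ = {10, 15}.

{10, 15}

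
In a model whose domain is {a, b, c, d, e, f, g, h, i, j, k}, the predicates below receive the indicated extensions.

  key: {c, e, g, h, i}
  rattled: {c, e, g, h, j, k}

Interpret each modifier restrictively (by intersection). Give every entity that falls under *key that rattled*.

⟦that rattled⟧ = ⟦rattled⟧ = {c, e, g, h, j, k}
⟦key⟧ = {c, e, g, h, i}
… ∩ ⟦that rattled⟧ = {c, e, g, h, i} ∩ {c, e, g, h, j, k} = {c, e, g, h}
So ⟦key that rattled⟧ = {c, e, g, h}.

{c, e, g, h}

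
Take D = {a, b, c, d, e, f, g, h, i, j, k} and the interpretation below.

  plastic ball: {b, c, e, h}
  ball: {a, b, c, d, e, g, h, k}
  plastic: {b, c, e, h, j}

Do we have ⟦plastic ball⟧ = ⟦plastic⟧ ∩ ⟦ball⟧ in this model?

yes

⟦plastic⟧ ∩ ⟦ball⟧ = {b, c, e, h, j} ∩ {a, b, c, d, e, g, h, k} = {b, c, e, h}
Observed ⟦plastic ball⟧ = {b, c, e, h}.
These coincide, so the modifier is intersective here.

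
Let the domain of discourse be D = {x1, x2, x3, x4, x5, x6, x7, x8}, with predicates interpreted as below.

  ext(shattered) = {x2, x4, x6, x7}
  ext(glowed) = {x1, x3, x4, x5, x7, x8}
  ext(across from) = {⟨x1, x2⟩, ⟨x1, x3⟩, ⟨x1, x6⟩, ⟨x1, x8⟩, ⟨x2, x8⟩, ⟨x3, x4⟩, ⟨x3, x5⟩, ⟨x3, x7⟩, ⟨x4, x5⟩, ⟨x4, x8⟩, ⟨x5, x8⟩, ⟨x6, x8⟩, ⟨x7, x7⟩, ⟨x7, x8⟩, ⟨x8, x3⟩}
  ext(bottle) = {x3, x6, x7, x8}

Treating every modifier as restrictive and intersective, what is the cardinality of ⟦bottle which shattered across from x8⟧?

2

⟦which shattered⟧ = ⟦shattered⟧ = {x2, x4, x6, x7}
⟦across from x8⟧ = {x : ⟨x, x8⟩ ∈ ⟦across from⟧} = {x1, x2, x4, x5, x6, x7}
⟦bottle⟧ = {x3, x6, x7, x8}
… ∩ ⟦which shattered⟧ = {x3, x6, x7, x8} ∩ {x2, x4, x6, x7} = {x6, x7}
… ∩ ⟦across from x8⟧ = {x6, x7} ∩ {x1, x2, x4, x5, x6, x7} = {x6, x7}
⟦bottle which shattered across from x8⟧ = {x6, x7}, so the cardinality is 2.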